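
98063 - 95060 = 3003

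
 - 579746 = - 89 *6514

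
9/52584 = 3/17528 = 0.00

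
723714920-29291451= 694423469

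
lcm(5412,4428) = 48708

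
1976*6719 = 13276744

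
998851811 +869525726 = 1868377537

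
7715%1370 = 865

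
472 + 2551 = 3023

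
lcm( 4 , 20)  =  20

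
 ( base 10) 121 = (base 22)5b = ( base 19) 67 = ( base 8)171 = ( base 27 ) 4D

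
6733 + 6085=12818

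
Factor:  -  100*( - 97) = 2^2*5^2*97^1 = 9700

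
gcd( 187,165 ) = 11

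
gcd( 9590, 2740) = 1370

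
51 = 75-24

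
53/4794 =53/4794=0.01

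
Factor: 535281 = 3^1  *113^1 * 1579^1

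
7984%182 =158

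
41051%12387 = 3890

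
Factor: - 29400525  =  -3^2 * 5^2*7^1 * 11^1*  1697^1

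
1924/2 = 962 = 962.00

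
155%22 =1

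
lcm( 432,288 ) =864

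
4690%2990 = 1700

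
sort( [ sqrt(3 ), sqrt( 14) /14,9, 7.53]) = [sqrt( 14)/14, sqrt(3), 7.53,9]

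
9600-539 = 9061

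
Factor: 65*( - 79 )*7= -5^1*7^1*13^1*79^1 = -35945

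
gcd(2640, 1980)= 660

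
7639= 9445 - 1806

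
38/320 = 19/160 = 0.12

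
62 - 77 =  - 15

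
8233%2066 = 2035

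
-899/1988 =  - 899/1988 = -0.45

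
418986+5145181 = 5564167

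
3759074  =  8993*418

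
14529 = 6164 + 8365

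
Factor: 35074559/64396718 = 2^( - 1)*13^1*131^( - 1)*1091^1 * 2473^1 * 245789^(  -  1)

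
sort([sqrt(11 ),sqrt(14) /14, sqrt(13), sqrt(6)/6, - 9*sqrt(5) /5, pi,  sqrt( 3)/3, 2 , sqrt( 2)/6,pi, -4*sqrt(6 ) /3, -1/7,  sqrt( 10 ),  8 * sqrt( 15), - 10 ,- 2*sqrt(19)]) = [ - 10, - 2*sqrt( 19), - 9*sqrt( 5 )/5, - 4*sqrt ( 6 )/3, - 1/7, sqrt ( 2) /6, sqrt( 14 )/14, sqrt(6) /6, sqrt(3)/3, 2, pi, pi,  sqrt( 10), sqrt(11), sqrt(13), 8 * sqrt ( 15) ]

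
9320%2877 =689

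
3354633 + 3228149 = 6582782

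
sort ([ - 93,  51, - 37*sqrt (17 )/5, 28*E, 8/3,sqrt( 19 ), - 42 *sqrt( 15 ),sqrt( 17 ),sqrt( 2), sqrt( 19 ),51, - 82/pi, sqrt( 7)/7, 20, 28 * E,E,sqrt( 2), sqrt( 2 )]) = [ - 42*sqrt( 15), - 93, - 37*sqrt( 17 )/5, - 82/pi, sqrt(7 ) /7,sqrt(2 ),  sqrt( 2), sqrt( 2 ), 8/3,E,sqrt( 17 ),sqrt( 19),sqrt ( 19),20,51,51, 28*E,28*E]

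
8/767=8/767  =  0.01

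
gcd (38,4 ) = 2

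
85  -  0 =85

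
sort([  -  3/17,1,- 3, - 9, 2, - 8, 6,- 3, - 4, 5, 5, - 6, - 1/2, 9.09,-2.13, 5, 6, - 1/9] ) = [-9, - 8, - 6, - 4,-3, - 3, - 2.13, - 1/2,  -  3/17,  -  1/9, 1,  2, 5, 5, 5, 6, 6, 9.09]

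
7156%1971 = 1243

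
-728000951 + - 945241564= -1673242515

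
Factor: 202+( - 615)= - 7^1*59^1 = - 413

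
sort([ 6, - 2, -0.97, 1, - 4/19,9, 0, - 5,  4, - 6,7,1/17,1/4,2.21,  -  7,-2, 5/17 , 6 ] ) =[ - 7,  -  6,-5,-2, - 2,  -  0.97, - 4/19,0,1/17, 1/4, 5/17,1,2.21,4,6,6, 7, 9 ] 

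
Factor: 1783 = 1783^1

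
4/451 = 4/451= 0.01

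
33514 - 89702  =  -56188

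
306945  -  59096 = 247849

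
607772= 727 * 836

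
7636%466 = 180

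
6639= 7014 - 375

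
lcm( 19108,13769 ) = 936292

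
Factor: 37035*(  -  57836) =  - 2141956260= - 2^2*3^2*5^1*19^1*761^1*823^1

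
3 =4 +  -1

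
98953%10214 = 7027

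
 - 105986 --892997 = 787011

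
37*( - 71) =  - 2627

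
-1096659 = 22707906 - 23804565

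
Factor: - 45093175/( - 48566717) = 5^2*94933^1*2556143^( - 1)  =  2373325/2556143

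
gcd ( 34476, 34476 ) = 34476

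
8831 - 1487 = 7344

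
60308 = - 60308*( - 1)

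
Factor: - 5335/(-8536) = 5/8 = 2^( - 3)*5^1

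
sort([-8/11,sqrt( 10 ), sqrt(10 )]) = [ - 8/11,sqrt( 10) , sqrt( 10) ]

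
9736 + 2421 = 12157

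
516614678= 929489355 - 412874677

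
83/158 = 83/158  =  0.53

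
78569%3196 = 1865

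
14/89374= 7/44687= 0.00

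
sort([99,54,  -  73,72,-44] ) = [-73, - 44 , 54,72,99] 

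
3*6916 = 20748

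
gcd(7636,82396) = 4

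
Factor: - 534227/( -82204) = 2^( - 2 ) * 191^1*2797^1*20551^(- 1) 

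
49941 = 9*5549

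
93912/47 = 93912/47 = 1998.13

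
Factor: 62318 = 2^1*31159^1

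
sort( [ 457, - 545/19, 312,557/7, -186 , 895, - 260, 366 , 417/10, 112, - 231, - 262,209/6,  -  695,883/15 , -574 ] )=[ - 695 , - 574, - 262, - 260,- 231,  -  186, - 545/19,209/6,417/10, 883/15, 557/7, 112,312,366,457,895 ]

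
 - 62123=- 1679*37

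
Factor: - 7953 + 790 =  - 13^1 * 19^1*29^1 = - 7163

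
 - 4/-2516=1/629 = 0.00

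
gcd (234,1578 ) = 6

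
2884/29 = 2884/29 = 99.45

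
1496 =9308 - 7812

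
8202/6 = 1367= 1367.00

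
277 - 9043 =-8766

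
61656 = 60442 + 1214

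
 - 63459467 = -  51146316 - 12313151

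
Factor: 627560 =2^3*5^1*29^1*541^1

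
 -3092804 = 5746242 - 8839046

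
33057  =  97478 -64421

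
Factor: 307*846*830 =215569260 = 2^2 * 3^2 * 5^1  *  47^1*83^1 * 307^1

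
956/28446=478/14223 = 0.03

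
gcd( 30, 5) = 5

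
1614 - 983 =631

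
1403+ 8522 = 9925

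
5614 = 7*802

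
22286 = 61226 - 38940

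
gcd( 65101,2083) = 1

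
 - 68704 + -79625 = - 148329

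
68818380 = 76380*901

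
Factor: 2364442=2^1*71^1*16651^1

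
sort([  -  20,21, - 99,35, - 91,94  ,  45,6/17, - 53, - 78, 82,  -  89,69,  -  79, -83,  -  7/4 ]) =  [-99, - 91, - 89,-83,  -  79,- 78, - 53, - 20, - 7/4, 6/17,21, 35, 45,69, 82,94 ]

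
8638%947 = 115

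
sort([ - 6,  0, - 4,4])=[-6,  -  4,0,4]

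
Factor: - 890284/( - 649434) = 445142/324717 = 2^1*3^(-1)* 17^( - 1 )*23^1*6367^(-1 )*9677^1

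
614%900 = 614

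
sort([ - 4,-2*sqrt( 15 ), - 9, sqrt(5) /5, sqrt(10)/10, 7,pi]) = [ - 9, - 2* sqrt(15), - 4, sqrt( 10 ) /10 , sqrt( 5 )/5, pi, 7]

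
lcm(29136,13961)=670128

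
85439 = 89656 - 4217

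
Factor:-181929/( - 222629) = 447/547 = 3^1*149^1*547^( - 1) 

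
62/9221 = 62/9221 = 0.01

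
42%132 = 42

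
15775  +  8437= 24212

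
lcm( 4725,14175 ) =14175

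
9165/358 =9165/358 = 25.60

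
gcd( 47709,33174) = 171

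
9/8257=9/8257 = 0.00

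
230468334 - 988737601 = -758269267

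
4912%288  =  16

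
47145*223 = 10513335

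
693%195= 108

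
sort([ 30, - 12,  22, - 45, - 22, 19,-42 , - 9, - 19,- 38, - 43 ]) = [ - 45, - 43, - 42, -38, - 22, - 19, - 12, - 9, 19,22 , 30] 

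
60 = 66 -6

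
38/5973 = 38/5973=0.01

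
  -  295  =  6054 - 6349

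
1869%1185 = 684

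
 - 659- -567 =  - 92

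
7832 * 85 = 665720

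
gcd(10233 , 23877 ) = 3411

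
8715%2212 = 2079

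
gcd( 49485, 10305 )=15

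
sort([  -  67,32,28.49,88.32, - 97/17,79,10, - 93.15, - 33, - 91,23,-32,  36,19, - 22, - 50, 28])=[ - 93.15, - 91, - 67, - 50, - 33, - 32 ,-22,-97/17,10,19,23,28, 28.49,32,36, 79,88.32 ] 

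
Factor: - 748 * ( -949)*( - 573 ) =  - 2^2* 3^1*11^1*13^1* 17^1*73^1*  191^1 = - 406745196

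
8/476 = 2/119 = 0.02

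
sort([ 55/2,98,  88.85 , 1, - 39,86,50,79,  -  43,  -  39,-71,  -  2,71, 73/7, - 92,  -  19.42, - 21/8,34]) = [  -  92,-71,-43, -39, - 39, - 19.42,  -  21/8, - 2,  1, 73/7, 55/2,  34,50 , 71, 79, 86,88.85,98]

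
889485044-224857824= 664627220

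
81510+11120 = 92630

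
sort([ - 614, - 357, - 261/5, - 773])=[-773  , - 614, - 357, - 261/5]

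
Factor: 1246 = 2^1*7^1*89^1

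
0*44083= 0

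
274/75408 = 137/37704 = 0.00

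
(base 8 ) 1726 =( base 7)2602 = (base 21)24G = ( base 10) 982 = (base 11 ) 813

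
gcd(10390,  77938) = 2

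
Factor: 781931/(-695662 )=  -2^( - 1 ) * 11^ ( - 1) * 23^1* 103^(-1) * 307^(-1)*33997^1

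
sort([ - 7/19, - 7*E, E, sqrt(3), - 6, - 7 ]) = [ - 7*E, - 7, - 6, - 7/19 , sqrt( 3 ),E]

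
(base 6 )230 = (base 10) 90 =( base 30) 30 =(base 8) 132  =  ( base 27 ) 39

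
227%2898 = 227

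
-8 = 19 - 27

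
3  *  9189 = 27567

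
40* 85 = 3400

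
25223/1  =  25223=   25223.00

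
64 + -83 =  - 19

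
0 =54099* 0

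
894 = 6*149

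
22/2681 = 22/2681 = 0.01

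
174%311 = 174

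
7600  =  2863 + 4737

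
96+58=154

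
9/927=1/103= 0.01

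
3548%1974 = 1574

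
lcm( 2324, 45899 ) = 183596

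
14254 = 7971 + 6283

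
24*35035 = 840840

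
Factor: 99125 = 5^3*13^1*61^1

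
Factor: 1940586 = 2^1*3^1*281^1*1151^1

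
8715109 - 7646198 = 1068911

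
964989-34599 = 930390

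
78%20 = 18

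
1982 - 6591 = - 4609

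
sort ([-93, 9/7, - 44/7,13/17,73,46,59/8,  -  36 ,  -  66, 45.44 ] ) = [-93  , - 66,-36,-44/7,13/17,9/7, 59/8,45.44,46, 73 ] 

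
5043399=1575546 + 3467853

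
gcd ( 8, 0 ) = 8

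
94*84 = 7896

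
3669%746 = 685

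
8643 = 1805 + 6838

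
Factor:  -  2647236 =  - 2^2*  3^1*29^1*7607^1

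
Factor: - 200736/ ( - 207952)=2^1* 3^2*17^1 * 317^ ( - 1) = 306/317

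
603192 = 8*75399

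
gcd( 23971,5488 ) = 1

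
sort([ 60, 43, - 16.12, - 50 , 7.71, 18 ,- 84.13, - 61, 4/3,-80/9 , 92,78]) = [ - 84.13, - 61,-50, - 16.12, - 80/9 , 4/3,7.71,18, 43 , 60, 78, 92]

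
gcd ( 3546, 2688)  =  6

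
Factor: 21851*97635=2133422385 = 3^1*5^1*23^1* 283^1*21851^1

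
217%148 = 69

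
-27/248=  - 1 + 221/248 = - 0.11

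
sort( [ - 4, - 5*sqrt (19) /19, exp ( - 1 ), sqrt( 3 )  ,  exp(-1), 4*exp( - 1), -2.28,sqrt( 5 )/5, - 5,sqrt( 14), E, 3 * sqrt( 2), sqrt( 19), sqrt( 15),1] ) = [-5, - 4, - 2.28,  -  5*sqrt(  19) /19, exp(-1 ),  exp ( - 1 ),sqrt( 5) /5, 1, 4*exp(-1 ),sqrt( 3 ), E, sqrt( 14 ),sqrt(15 ), 3*sqrt( 2 ), sqrt( 19 ) ]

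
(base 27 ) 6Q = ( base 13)116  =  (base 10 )188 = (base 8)274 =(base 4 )2330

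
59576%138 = 98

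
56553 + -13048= 43505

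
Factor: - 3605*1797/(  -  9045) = 3^(-2)*7^1 * 67^( - 1 )*103^1*599^1 = 431879/603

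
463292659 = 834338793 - 371046134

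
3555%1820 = 1735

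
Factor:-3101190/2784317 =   -  2^1 *3^1*5^1 * 19^( - 1)*167^1*619^1*146543^( - 1)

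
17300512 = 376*46012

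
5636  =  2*2818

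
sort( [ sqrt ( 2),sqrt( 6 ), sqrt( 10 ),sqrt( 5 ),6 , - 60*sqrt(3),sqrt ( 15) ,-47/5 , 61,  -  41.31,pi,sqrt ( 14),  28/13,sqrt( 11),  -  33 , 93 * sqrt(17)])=[ - 60*sqrt( 3), - 41.31, - 33, - 47/5, sqrt (2), 28/13,sqrt( 5), sqrt( 6),  pi , sqrt( 10) , sqrt( 11 ),sqrt(14),sqrt(15),6,61,93 * sqrt( 17)] 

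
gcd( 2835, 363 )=3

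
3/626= 3/626=0.00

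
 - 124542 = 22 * ( - 5661)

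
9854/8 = 4927/4 = 1231.75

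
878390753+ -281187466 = 597203287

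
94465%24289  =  21598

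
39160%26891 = 12269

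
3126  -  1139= 1987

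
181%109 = 72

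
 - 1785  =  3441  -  5226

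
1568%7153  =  1568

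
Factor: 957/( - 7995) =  - 5^( - 1 )*11^1*13^( - 1 )*29^1* 41^( - 1 ) = -  319/2665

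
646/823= 646/823 =0.78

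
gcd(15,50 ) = 5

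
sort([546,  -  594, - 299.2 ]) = [ - 594, - 299.2,546]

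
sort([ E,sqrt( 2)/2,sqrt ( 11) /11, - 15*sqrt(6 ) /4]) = [ - 15 * sqrt( 6 )/4,sqrt( 11 )/11,sqrt(2) /2,  E] 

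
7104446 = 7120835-16389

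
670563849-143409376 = 527154473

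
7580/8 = 1895/2 =947.50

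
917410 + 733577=1650987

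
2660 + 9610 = 12270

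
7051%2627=1797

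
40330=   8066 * 5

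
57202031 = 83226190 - 26024159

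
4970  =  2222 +2748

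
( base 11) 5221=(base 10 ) 6920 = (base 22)E6C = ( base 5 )210140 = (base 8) 15410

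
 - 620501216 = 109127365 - 729628581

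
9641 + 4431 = 14072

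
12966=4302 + 8664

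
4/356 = 1/89  =  0.01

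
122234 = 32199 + 90035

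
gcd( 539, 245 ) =49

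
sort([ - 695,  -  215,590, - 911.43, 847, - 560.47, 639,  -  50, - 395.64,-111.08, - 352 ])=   [ - 911.43, - 695, - 560.47, - 395.64, - 352, - 215, - 111.08 , - 50,590 , 639,847 ]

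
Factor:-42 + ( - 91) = -7^1 * 19^1 = -  133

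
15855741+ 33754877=49610618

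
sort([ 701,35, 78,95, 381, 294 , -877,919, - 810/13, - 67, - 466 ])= [ - 877,-466 , - 67, - 810/13, 35,78,95 , 294, 381,701,919]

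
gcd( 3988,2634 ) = 2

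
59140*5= 295700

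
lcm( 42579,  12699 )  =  723843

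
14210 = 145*98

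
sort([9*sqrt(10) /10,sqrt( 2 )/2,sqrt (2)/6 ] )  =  [sqrt( 2)/6,  sqrt( 2 )/2,9*sqrt( 10) /10]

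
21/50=21/50= 0.42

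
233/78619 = 233/78619 = 0.00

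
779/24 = 32 + 11/24 = 32.46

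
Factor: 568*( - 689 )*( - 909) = 355738968= 2^3*3^2*13^1*53^1*71^1  *101^1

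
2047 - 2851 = -804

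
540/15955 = 108/3191 = 0.03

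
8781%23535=8781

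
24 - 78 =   -  54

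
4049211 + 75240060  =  79289271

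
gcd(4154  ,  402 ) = 134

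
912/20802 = 152/3467 = 0.04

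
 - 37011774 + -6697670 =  - 43709444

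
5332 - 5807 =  - 475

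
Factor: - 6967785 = -3^1*5^1*11^3*349^1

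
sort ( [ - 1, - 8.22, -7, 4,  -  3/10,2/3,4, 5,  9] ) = [ - 8.22, - 7, - 1, - 3/10,2/3 , 4 , 4, 5, 9]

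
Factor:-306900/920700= -1/3 = -3^( - 1) 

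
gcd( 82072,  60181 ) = 1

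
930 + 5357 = 6287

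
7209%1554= 993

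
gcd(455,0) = 455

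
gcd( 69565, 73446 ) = 1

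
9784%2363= 332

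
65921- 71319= - 5398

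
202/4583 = 202/4583 = 0.04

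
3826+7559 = 11385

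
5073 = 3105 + 1968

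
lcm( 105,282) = 9870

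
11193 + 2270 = 13463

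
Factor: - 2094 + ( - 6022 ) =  - 8116 =- 2^2*2029^1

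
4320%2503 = 1817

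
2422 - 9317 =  - 6895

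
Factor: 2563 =11^1*233^1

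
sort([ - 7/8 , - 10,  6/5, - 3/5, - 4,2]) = [ - 10,-4,- 7/8, - 3/5 , 6/5,2] 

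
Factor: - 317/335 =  - 5^( - 1)*67^( - 1 )*317^1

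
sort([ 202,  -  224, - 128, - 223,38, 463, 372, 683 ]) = [ - 224, - 223, - 128, 38,202, 372, 463,683]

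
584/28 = 20 + 6/7 = 20.86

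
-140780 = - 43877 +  - 96903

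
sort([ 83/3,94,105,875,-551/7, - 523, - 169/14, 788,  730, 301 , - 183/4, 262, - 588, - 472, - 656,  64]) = [ - 656, - 588, - 523, - 472, - 551/7, - 183/4, - 169/14,83/3, 64, 94, 105,262, 301, 730, 788,875]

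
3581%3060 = 521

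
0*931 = 0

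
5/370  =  1/74  =  0.01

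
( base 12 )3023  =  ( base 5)131321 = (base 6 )40043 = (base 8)12133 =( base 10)5211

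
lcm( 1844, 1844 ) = 1844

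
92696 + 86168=178864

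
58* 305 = 17690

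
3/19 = 3/19 = 0.16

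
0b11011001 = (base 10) 217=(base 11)188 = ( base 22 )9J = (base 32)6p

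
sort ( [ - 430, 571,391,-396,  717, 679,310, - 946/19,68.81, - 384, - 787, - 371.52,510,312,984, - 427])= [ - 787,  -  430, - 427, -396, - 384, - 371.52 , - 946/19, 68.81,310,312, 391,510,571, 679,  717,984] 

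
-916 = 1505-2421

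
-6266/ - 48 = 130 + 13/24 = 130.54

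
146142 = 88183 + 57959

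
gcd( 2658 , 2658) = 2658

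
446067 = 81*5507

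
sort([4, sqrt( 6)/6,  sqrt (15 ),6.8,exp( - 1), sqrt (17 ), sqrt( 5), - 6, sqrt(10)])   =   [  -  6, exp(-1 ), sqrt(6 )/6, sqrt( 5 ), sqrt (10 ), sqrt (15),  4, sqrt(17), 6.8 ]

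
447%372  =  75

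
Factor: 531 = 3^2* 59^1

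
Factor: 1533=3^1*7^1*73^1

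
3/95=3/95 =0.03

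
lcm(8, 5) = 40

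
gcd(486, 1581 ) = 3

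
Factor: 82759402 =2^1*11^2*19^1*41^1*439^1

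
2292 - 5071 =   -  2779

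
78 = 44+34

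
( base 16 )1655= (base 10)5717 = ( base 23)aid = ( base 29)6N4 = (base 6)42245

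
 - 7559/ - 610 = 12 + 239/610 = 12.39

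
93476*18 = 1682568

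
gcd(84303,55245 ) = 87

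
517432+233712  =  751144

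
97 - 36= 61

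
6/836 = 3/418=0.01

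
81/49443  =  27/16481 = 0.00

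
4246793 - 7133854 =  - 2887061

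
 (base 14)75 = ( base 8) 147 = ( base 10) 103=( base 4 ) 1213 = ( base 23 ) 4b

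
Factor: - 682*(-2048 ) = 2^12 *11^1*31^1 = 1396736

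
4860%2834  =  2026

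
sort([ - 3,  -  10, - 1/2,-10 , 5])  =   [-10, - 10,  -  3, -1/2,5]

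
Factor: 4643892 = 2^2*3^4*11^1*1303^1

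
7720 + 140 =7860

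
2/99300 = 1/49650= 0.00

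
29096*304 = 8845184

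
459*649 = 297891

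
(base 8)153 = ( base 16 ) 6B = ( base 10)107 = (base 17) 65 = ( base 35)32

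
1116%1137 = 1116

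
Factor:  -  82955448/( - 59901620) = 2^1*3^3*5^( - 1)*73^1* 5261^1*2995081^( - 1 ) = 20738862/14975405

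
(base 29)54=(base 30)4t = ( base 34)4d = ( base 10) 149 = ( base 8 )225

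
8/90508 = 2/22627 = 0.00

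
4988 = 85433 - 80445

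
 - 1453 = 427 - 1880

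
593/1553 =593/1553 =0.38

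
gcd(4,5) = 1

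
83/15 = 83/15 = 5.53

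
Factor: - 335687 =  - 11^1*30517^1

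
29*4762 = 138098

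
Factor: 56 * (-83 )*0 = 0^1 = 0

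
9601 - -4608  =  14209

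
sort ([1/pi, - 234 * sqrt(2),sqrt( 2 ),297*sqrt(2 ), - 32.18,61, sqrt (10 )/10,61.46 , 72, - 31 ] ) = [ - 234*sqrt (2),-32.18, - 31, sqrt( 10)/10, 1/pi,  sqrt ( 2 ),61,61.46,72,  297  *sqrt (2)]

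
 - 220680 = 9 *( - 24520)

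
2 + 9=11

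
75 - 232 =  -157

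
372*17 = 6324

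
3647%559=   293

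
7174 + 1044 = 8218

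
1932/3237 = 644/1079 = 0.60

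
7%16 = 7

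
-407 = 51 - 458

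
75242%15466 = 13378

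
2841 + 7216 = 10057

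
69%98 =69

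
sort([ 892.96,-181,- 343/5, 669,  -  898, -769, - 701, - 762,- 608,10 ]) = [ - 898,- 769,-762, - 701, - 608, - 181,-343/5,10, 669 , 892.96 ]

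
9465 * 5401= 51120465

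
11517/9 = 1279+2/3 = 1279.67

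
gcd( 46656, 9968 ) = 16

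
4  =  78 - 74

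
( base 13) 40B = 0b1010101111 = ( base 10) 687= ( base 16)2af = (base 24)14f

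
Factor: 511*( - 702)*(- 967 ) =2^1*3^3*7^1*13^1*73^1*967^1 = 346884174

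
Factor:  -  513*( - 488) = 250344  =  2^3*3^3*19^1*61^1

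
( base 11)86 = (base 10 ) 94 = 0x5e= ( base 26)3g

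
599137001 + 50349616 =649486617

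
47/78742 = 47/78742 = 0.00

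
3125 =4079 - 954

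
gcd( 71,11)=1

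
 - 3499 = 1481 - 4980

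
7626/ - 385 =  - 20 + 74/385 = - 19.81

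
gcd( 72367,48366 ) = 1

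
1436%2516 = 1436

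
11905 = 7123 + 4782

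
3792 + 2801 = 6593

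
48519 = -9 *( - 5391)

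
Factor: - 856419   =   - 3^1*285473^1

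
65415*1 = 65415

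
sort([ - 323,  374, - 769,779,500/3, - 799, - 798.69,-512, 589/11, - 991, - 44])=[ - 991, - 799 , - 798.69,-769,-512,-323 ,-44, 589/11,500/3,  374, 779]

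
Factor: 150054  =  2^1*3^1*89^1*281^1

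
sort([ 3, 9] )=[ 3,9]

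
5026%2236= 554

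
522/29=18 = 18.00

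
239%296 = 239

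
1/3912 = 1/3912   =  0.00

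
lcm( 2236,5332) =69316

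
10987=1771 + 9216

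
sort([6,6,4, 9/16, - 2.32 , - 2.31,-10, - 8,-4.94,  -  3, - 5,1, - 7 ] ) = [ - 10, - 8,- 7,-5,-4.94,-3, - 2.32, - 2.31 , 9/16, 1,4,  6,6 ]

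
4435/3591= 1 + 844/3591 = 1.24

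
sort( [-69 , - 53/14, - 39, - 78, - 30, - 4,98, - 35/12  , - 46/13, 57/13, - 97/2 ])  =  [ - 78, - 69, - 97/2, - 39, - 30, -4,- 53/14, - 46/13, - 35/12,  57/13,  98 ] 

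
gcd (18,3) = 3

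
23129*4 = 92516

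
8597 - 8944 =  -347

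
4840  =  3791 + 1049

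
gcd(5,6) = 1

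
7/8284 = 7/8284  =  0.00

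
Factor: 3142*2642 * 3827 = 31768554628 =2^2*43^1*89^1 * 1321^1*1571^1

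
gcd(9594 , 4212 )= 234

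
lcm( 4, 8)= 8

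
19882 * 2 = 39764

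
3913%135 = 133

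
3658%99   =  94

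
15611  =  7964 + 7647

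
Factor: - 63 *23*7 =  - 10143 = -3^2*7^2 * 23^1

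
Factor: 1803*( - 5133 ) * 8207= - 3^2*29^2*59^1 * 283^1*601^1 = - 75954135393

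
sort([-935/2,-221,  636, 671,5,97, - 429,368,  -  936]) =[ - 936 , - 935/2, - 429, - 221,  5,  97,368, 636,  671]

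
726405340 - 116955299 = 609450041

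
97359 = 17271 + 80088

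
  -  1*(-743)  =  743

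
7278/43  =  169 + 11/43 = 169.26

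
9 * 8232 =74088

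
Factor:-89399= - 89399^1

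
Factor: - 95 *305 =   -  5^2*19^1*61^1 = - 28975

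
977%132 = 53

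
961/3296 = 961/3296 = 0.29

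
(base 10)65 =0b1000001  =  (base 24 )2h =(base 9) 72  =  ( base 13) 50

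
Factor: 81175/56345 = 85/59 = 5^1 *17^1*59^ ( -1) 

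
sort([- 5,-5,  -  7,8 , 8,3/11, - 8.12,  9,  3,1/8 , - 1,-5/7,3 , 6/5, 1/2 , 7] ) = [ - 8.12 , - 7, - 5, - 5,-1, - 5/7, 1/8,  3/11,1/2 , 6/5,3,3,7, 8 , 8  ,  9] 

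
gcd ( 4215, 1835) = 5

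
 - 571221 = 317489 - 888710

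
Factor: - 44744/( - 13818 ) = 68/21 = 2^2*3^ ( - 1)*7^( - 1)*17^1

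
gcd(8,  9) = 1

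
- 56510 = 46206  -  102716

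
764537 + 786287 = 1550824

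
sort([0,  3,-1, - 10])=[-10,-1,0, 3 ] 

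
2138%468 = 266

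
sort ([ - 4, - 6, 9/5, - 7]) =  [ - 7,-6,-4, 9/5 ]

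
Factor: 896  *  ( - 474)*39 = - 16563456 = - 2^8*3^2*7^1*13^1*79^1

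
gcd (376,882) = 2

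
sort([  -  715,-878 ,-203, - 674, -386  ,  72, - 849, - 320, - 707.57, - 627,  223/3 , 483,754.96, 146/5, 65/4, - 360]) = [-878, - 849, - 715, - 707.57, - 674, - 627,-386, - 360, - 320, - 203, 65/4,146/5, 72,223/3, 483, 754.96 ] 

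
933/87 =311/29 = 10.72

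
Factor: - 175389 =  - 3^1*17^1*19^1*181^1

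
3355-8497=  -5142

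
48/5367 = 16/1789 = 0.01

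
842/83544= 421/41772=0.01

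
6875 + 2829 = 9704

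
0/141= 0= 0.00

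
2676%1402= 1274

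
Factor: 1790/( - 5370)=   -1/3   =  -3^(  -  1) 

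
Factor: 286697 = 286697^1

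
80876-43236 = 37640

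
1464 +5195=6659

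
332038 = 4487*74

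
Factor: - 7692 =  - 2^2*3^1*641^1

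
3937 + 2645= 6582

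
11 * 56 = 616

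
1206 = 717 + 489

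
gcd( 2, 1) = 1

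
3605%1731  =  143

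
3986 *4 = 15944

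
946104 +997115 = 1943219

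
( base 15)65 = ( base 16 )5f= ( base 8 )137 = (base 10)95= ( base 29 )38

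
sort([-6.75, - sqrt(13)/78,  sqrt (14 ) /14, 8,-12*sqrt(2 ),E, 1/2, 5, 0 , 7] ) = [ - 12*sqrt( 2 ), - 6.75, - sqrt( 13)/78, 0,  sqrt( 14)/14,1/2, E,5, 7, 8]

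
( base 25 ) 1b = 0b100100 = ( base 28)18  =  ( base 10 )36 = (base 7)51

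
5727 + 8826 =14553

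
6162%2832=498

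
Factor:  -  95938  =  -2^1*47969^1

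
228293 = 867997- 639704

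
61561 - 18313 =43248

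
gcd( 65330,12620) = 10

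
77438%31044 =15350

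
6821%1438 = 1069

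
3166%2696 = 470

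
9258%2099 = 862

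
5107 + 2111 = 7218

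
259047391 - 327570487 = - 68523096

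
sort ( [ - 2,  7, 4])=[ - 2, 4, 7] 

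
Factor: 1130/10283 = 10/91 = 2^1*5^1 * 7^( - 1 )*13^( - 1 )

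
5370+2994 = 8364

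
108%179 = 108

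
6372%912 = 900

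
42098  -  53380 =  - 11282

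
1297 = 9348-8051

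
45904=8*5738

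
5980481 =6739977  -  759496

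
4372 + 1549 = 5921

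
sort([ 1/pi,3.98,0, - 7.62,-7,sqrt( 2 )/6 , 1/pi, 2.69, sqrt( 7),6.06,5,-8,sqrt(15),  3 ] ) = [ - 8, - 7.62,  -  7, 0,sqrt ( 2 )/6, 1/pi, 1/pi,sqrt(7 ), 2.69,3,sqrt( 15), 3.98, 5,6.06]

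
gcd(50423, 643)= 1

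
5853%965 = 63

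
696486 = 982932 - 286446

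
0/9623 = 0 = 0.00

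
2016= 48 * 42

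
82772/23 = 3598 + 18/23=3598.78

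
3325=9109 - 5784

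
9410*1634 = 15375940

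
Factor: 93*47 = 3^1*31^1  *  47^1 = 4371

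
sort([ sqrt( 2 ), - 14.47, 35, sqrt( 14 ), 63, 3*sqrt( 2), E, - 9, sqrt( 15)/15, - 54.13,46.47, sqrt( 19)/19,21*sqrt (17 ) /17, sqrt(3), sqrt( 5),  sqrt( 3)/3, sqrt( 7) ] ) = [  -  54.13, - 14.47,  -  9,sqrt( 19 ) /19, sqrt( 15 ) /15,sqrt( 3)/3,sqrt( 2 ), sqrt( 3 ),sqrt(5),sqrt( 7 ),E, sqrt(14),3 * sqrt( 2), 21*sqrt( 17)/17, 35, 46.47,  63]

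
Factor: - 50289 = - 3^1*16763^1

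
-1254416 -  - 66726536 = 65472120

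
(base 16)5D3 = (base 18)4AF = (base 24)2E3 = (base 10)1491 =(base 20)3EB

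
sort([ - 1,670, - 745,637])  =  [-745, - 1, 637, 670]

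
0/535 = 0  =  0.00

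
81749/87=81749/87  =  939.64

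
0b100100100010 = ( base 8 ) 4442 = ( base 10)2338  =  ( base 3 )10012121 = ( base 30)2HS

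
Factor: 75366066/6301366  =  37683033/3150683 = 3^1*17^1*173^1*4271^1*3150683^(-1)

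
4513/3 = 4513/3 = 1504.33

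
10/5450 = 1/545=0.00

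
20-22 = -2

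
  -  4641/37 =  - 4641/37 = - 125.43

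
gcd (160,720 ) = 80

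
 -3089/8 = - 3089/8 = - 386.12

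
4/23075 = 4/23075=0.00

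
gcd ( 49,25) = 1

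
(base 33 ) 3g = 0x73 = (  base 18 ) 67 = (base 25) 4F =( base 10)115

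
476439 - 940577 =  - 464138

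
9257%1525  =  107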